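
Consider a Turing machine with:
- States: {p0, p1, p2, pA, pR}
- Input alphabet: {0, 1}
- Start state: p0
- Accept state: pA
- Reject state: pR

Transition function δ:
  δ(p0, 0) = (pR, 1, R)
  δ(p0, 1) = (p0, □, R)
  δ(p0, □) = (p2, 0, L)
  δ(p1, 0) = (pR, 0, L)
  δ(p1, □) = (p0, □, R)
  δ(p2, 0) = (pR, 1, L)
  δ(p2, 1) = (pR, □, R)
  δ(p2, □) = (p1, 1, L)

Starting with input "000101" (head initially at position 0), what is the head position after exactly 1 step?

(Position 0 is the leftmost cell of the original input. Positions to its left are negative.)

Execution trace (head position shown):
Step 0: [p0]000101  (head at position 0)
Step 1: move right → 1[pR]00101  (head at position 1)

After 1 step, the head is at position 1.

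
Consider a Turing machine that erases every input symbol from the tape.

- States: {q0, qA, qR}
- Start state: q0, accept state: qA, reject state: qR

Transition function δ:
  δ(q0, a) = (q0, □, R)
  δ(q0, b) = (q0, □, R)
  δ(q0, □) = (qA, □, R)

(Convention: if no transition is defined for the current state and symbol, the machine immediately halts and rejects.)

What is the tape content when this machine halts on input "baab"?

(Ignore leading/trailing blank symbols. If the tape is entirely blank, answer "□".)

Execution trace:
Initial: [q0]baab
Step 1: δ(q0, b) = (q0, □, R) → □[q0]aab
Step 2: δ(q0, a) = (q0, □, R) → □□[q0]ab
Step 3: δ(q0, a) = (q0, □, R) → □□□[q0]b
Step 4: δ(q0, b) = (q0, □, R) → □□□□[q0]□
Step 5: δ(q0, □) = (qA, □, R) → □□□□□[qA]□

The machine reaches the accept state qA and halts.

Final tape (ignoring leading/trailing blanks): □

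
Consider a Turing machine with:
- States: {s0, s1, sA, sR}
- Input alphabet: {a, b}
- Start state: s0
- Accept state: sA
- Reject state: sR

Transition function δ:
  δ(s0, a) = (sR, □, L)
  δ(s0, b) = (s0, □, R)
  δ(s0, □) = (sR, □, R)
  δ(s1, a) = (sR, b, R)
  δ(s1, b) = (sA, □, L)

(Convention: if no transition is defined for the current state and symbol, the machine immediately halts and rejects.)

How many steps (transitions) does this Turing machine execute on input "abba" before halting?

Execution trace:
Initial: [s0]abba
Step 1: δ(s0, a) = (sR, □, L) → [sR]□□bba

The machine reaches the reject state sR and halts.

The machine executed 1 step before halting.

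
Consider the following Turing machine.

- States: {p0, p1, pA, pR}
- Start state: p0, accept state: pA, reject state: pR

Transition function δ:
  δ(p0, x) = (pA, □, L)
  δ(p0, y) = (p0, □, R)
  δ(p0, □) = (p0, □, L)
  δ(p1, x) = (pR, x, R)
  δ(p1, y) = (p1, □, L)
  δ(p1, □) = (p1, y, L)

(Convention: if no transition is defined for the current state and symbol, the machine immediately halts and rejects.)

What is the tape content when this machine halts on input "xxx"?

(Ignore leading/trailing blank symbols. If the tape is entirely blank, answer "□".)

Execution trace:
Initial: [p0]xxx
Step 1: δ(p0, x) = (pA, □, L) → [pA]□□xx

The machine reaches the accept state pA and halts.

Final tape (ignoring leading/trailing blanks): xx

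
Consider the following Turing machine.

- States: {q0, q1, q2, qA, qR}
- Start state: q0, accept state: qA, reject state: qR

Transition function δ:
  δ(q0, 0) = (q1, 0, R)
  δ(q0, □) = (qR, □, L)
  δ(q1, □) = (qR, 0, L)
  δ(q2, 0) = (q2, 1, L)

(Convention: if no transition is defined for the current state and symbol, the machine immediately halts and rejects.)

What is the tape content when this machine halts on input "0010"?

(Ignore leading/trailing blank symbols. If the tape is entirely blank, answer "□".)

Execution trace:
Initial: [q0]0010
Step 1: δ(q0, 0) = (q1, 0, R) → 0[q1]010

No transition is defined for δ(q1, 0). By convention the machine halts and rejects.

Final tape (ignoring leading/trailing blanks): 0010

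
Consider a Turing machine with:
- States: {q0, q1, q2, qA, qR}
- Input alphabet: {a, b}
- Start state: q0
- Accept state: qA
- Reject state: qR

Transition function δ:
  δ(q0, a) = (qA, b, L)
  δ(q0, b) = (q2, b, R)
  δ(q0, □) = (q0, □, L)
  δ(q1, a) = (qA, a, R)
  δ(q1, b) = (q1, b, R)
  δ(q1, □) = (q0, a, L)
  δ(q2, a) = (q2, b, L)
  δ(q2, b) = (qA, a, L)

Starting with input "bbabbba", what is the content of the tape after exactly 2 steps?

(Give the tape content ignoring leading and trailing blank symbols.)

Execution trace:
Initial: [q0]bbabbba
Step 1: δ(q0, b) = (q2, b, R) → b[q2]babbba
Step 2: δ(q2, b) = (qA, a, L) → [qA]baabbba

The machine reaches the accept state qA and halts.

After 2 steps, the tape (ignoring leading/trailing blanks) is: baabbba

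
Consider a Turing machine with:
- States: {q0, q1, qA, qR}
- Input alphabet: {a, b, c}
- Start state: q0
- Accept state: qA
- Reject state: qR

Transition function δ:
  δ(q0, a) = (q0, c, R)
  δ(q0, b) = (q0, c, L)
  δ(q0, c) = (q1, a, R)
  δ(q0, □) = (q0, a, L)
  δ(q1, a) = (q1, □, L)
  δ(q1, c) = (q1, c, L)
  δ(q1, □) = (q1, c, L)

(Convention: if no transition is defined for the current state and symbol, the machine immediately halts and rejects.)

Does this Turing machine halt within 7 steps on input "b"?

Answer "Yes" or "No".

Execution trace:
Initial: [q0]b
Step 1: δ(q0, b) = (q0, c, L) → [q0]□c
Step 2: δ(q0, □) = (q0, a, L) → [q0]□ac
Step 3: δ(q0, □) = (q0, a, L) → [q0]□aac
Step 4: δ(q0, □) = (q0, a, L) → [q0]□aaac
Step 5: δ(q0, □) = (q0, a, L) → [q0]□aaaac
Step 6: δ(q0, □) = (q0, a, L) → [q0]□aaaaac
Step 7: δ(q0, □) = (q0, a, L) → [q0]□aaaaaac

The machine has not reached a halting state after 7 steps.
The machine did not halt within the 7-step bound.

Answer: No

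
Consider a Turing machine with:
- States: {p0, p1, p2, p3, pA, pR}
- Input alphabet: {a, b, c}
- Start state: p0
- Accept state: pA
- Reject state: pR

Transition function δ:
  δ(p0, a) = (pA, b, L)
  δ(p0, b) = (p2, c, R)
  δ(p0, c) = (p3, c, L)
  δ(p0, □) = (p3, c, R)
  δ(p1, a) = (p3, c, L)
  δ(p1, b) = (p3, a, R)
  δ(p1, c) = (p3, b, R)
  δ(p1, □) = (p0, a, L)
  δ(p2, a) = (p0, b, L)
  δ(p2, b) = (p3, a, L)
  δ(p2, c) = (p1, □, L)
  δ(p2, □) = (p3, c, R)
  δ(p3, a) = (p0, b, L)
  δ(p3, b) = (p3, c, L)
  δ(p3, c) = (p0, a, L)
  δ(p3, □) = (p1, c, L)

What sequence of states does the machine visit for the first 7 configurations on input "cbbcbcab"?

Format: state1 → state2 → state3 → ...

Execution trace:
Initial: [p0]cbbcbcab
Step 1: δ(p0, c) = (p3, c, L) → [p3]□cbbcbcab
Step 2: δ(p3, □) = (p1, c, L) → [p1]□ccbbcbcab
Step 3: δ(p1, □) = (p0, a, L) → [p0]□accbbcbcab
Step 4: δ(p0, □) = (p3, c, R) → c[p3]accbbcbcab
Step 5: δ(p3, a) = (p0, b, L) → [p0]cbccbbcbcab
Step 6: δ(p0, c) = (p3, c, L) → [p3]□cbccbbcbcab

State sequence: p0 → p3 → p1 → p0 → p3 → p0 → p3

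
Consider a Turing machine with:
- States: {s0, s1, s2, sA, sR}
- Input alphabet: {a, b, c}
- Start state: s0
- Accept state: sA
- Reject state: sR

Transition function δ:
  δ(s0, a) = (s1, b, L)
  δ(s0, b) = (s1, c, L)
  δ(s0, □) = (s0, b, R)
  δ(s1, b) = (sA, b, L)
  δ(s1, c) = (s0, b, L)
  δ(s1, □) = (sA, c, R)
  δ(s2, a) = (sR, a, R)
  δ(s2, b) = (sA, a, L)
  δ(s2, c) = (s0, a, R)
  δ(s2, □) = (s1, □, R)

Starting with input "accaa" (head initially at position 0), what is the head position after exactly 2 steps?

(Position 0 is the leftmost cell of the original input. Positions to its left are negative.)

Execution trace (head position shown):
Step 0: [s0]accaa  (head at position 0)
Step 1: move left → [s1]□bccaa  (head at position -1)
Step 2: move right → c[sA]bccaa  (head at position 0)

After 2 steps, the head is at position 0.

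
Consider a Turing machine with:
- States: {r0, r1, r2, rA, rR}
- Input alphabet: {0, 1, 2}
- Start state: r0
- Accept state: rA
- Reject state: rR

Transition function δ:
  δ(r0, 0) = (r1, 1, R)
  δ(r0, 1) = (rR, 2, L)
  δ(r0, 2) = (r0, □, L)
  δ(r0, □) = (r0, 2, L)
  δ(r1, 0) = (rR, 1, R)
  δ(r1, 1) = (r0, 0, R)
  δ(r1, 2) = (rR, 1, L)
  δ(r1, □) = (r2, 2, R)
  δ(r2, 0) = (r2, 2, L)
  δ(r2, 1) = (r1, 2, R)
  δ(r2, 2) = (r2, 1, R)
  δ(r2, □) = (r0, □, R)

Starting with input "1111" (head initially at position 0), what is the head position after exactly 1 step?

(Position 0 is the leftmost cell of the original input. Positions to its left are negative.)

Execution trace (head position shown):
Step 0: [r0]1111  (head at position 0)
Step 1: move left → [rR]□2111  (head at position -1)

After 1 step, the head is at position -1.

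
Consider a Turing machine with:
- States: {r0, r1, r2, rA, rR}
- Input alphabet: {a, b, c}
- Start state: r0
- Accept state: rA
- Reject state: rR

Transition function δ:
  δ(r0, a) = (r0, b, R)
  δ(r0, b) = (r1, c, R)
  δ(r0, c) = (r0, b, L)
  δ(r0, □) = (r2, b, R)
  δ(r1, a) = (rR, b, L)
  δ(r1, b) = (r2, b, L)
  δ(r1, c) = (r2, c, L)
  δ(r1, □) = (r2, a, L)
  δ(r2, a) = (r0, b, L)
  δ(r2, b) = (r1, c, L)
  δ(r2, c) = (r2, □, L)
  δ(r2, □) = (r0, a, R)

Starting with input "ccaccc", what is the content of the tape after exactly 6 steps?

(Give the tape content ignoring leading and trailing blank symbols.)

Execution trace:
Initial: [r0]ccaccc
Step 1: δ(r0, c) = (r0, b, L) → [r0]□bcaccc
Step 2: δ(r0, □) = (r2, b, R) → b[r2]bcaccc
Step 3: δ(r2, b) = (r1, c, L) → [r1]bccaccc
Step 4: δ(r1, b) = (r2, b, L) → [r2]□bccaccc
Step 5: δ(r2, □) = (r0, a, R) → a[r0]bccaccc
Step 6: δ(r0, b) = (r1, c, R) → ac[r1]ccaccc

After 6 steps, the tape (ignoring leading/trailing blanks) is: acccaccc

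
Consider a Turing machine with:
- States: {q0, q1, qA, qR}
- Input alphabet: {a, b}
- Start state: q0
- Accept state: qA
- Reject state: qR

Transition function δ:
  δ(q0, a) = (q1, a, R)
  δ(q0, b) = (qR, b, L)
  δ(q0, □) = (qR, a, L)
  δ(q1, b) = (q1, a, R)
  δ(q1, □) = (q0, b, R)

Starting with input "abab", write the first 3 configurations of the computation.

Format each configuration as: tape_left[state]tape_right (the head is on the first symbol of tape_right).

Transitions applied:
Step 1: δ(q0, a) = (q1, a, R)
Step 2: δ(q1, b) = (q1, a, R)

The first 3 configurations are:
[q0]abab ⊢ a[q1]bab ⊢ aa[q1]ab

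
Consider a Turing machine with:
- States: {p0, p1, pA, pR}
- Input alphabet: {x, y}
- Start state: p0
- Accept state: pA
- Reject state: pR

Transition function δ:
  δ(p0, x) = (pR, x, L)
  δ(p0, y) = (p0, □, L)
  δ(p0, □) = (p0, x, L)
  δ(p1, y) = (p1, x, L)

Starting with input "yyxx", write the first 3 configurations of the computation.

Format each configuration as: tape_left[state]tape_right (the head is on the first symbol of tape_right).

Transitions applied:
Step 1: δ(p0, y) = (p0, □, L)
Step 2: δ(p0, □) = (p0, x, L)

The first 3 configurations are:
[p0]yyxx ⊢ [p0]□□yxx ⊢ [p0]□x□yxx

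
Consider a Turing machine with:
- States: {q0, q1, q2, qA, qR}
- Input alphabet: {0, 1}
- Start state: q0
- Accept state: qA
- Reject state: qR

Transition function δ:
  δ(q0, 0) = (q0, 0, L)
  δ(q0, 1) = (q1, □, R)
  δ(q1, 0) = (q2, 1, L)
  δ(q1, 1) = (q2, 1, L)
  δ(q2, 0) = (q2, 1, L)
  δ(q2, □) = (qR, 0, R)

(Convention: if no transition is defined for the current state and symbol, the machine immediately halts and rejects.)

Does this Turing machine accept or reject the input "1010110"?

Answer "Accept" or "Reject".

Execution trace:
Initial: [q0]1010110
Step 1: δ(q0, 1) = (q1, □, R) → □[q1]010110
Step 2: δ(q1, 0) = (q2, 1, L) → [q2]□110110
Step 3: δ(q2, □) = (qR, 0, R) → 0[qR]110110

The machine reaches the reject state qR and halts.

Answer: Reject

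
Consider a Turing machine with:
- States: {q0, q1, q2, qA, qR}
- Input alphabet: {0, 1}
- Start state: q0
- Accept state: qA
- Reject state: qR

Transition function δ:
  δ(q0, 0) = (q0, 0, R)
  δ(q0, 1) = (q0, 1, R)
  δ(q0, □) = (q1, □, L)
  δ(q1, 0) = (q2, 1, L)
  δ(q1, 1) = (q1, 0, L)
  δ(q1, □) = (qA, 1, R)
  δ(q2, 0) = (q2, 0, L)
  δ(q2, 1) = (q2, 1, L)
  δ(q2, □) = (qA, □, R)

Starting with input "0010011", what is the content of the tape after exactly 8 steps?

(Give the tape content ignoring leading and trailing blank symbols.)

Execution trace:
Initial: [q0]0010011
Step 1: δ(q0, 0) = (q0, 0, R) → 0[q0]010011
Step 2: δ(q0, 0) = (q0, 0, R) → 00[q0]10011
Step 3: δ(q0, 1) = (q0, 1, R) → 001[q0]0011
Step 4: δ(q0, 0) = (q0, 0, R) → 0010[q0]011
Step 5: δ(q0, 0) = (q0, 0, R) → 00100[q0]11
Step 6: δ(q0, 1) = (q0, 1, R) → 001001[q0]1
Step 7: δ(q0, 1) = (q0, 1, R) → 0010011[q0]□
Step 8: δ(q0, □) = (q1, □, L) → 001001[q1]1□

After 8 steps, the tape (ignoring leading/trailing blanks) is: 0010011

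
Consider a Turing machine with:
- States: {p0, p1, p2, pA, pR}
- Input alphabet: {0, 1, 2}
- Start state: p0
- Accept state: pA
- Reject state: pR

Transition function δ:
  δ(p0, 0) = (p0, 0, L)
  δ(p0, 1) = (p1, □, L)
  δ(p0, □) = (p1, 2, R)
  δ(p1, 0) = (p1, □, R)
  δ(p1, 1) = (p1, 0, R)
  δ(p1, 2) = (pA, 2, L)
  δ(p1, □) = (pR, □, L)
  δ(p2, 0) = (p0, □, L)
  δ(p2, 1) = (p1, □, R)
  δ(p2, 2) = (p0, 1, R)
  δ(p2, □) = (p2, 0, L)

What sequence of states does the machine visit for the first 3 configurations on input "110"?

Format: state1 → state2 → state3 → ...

Execution trace:
Initial: [p0]110
Step 1: δ(p0, 1) = (p1, □, L) → [p1]□□10
Step 2: δ(p1, □) = (pR, □, L) → [pR]□□□10

The machine reaches the reject state pR and halts.

State sequence: p0 → p1 → pR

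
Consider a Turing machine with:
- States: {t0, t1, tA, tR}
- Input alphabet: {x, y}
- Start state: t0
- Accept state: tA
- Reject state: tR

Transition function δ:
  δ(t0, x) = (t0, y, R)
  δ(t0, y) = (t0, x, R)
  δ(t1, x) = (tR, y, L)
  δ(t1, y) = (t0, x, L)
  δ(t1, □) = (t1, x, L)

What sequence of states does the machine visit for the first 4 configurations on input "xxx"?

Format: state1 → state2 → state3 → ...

Execution trace:
Initial: [t0]xxx
Step 1: δ(t0, x) = (t0, y, R) → y[t0]xx
Step 2: δ(t0, x) = (t0, y, R) → yy[t0]x
Step 3: δ(t0, x) = (t0, y, R) → yyy[t0]□

No transition is defined for δ(t0, □). By convention the machine halts and rejects.

State sequence: t0 → t0 → t0 → t0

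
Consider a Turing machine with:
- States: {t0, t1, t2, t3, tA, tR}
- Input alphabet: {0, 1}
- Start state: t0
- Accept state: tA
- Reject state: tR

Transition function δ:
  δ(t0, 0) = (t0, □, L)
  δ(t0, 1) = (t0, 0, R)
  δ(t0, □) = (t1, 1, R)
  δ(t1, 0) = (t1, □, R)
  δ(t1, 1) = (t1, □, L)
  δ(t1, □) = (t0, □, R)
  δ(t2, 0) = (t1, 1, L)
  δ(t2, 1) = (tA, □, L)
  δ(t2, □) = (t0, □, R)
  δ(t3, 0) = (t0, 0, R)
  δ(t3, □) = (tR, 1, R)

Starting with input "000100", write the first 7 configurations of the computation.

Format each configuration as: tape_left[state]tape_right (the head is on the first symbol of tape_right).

Transitions applied:
Step 1: δ(t0, 0) = (t0, □, L)
Step 2: δ(t0, □) = (t1, 1, R)
Step 3: δ(t1, □) = (t0, □, R)
Step 4: δ(t0, 0) = (t0, □, L)
Step 5: δ(t0, □) = (t1, 1, R)
Step 6: δ(t1, □) = (t0, □, R)

The first 7 configurations are:
[t0]000100 ⊢ [t0]□□00100 ⊢ 1[t1]□00100 ⊢ 1□[t0]00100 ⊢ 1[t0]□□0100 ⊢ 11[t1]□0100 ⊢ 11□[t0]0100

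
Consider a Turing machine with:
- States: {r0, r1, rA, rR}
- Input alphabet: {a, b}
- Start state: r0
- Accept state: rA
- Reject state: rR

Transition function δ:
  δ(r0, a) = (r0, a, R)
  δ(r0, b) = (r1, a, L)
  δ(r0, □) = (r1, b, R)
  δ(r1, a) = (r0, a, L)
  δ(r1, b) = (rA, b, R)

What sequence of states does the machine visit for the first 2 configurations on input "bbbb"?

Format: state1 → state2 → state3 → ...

Execution trace:
Initial: [r0]bbbb
Step 1: δ(r0, b) = (r1, a, L) → [r1]□abbb

No transition is defined for δ(r1, □). By convention the machine halts and rejects.

State sequence: r0 → r1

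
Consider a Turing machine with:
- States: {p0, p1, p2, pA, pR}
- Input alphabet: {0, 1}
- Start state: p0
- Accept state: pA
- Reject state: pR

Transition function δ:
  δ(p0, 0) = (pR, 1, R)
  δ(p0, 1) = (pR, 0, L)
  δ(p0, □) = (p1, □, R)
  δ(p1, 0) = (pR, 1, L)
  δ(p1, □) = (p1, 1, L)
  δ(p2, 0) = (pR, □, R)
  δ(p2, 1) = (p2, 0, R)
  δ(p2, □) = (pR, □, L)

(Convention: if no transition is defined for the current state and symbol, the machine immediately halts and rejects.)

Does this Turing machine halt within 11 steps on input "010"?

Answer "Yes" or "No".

Execution trace:
Initial: [p0]010
Step 1: δ(p0, 0) = (pR, 1, R) → 1[pR]10

The machine reaches the reject state pR and halts.
The machine halted after 1 step (within the 11-step bound).

Answer: Yes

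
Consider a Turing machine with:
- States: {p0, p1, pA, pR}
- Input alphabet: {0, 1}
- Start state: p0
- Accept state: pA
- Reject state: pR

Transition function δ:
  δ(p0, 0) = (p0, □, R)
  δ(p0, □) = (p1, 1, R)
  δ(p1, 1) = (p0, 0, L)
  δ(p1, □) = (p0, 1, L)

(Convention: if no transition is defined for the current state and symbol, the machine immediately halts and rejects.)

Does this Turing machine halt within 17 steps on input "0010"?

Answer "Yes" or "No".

Execution trace:
Initial: [p0]0010
Step 1: δ(p0, 0) = (p0, □, R) → □[p0]010
Step 2: δ(p0, 0) = (p0, □, R) → □□[p0]10

No transition is defined for δ(p0, 1). By convention the machine halts and rejects.
The machine halted after 2 steps (within the 17-step bound).

Answer: Yes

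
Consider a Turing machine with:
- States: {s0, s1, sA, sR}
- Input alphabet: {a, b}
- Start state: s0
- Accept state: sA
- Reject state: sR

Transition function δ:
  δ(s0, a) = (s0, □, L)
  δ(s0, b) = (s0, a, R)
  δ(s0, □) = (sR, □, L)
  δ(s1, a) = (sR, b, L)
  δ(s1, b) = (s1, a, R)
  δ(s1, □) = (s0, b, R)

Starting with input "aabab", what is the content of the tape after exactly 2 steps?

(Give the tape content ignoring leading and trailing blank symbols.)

Execution trace:
Initial: [s0]aabab
Step 1: δ(s0, a) = (s0, □, L) → [s0]□□abab
Step 2: δ(s0, □) = (sR, □, L) → [sR]□□□abab

The machine reaches the reject state sR and halts.

After 2 steps, the tape (ignoring leading/trailing blanks) is: abab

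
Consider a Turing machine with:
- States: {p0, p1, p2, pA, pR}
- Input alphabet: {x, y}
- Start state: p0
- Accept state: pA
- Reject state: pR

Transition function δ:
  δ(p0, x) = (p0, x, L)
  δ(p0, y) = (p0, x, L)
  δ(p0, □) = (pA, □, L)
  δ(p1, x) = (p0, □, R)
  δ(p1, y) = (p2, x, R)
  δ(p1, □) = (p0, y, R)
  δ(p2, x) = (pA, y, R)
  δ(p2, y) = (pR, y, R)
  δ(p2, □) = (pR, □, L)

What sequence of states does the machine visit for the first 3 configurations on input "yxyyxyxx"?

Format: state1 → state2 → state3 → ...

Execution trace:
Initial: [p0]yxyyxyxx
Step 1: δ(p0, y) = (p0, x, L) → [p0]□xxyyxyxx
Step 2: δ(p0, □) = (pA, □, L) → [pA]□□xxyyxyxx

The machine reaches the accept state pA and halts.

State sequence: p0 → p0 → pA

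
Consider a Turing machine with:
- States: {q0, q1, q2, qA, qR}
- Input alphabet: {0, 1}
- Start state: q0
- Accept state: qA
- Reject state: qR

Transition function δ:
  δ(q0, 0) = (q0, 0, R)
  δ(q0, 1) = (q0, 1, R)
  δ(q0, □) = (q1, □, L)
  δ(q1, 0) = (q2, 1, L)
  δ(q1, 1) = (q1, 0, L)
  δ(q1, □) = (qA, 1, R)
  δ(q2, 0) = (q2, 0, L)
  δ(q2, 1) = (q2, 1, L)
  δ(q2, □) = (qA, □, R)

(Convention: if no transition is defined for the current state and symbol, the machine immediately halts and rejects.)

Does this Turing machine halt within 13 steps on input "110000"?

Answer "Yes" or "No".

Execution trace:
Initial: [q0]110000
Step 1: δ(q0, 1) = (q0, 1, R) → 1[q0]10000
Step 2: δ(q0, 1) = (q0, 1, R) → 11[q0]0000
Step 3: δ(q0, 0) = (q0, 0, R) → 110[q0]000
Step 4: δ(q0, 0) = (q0, 0, R) → 1100[q0]00
Step 5: δ(q0, 0) = (q0, 0, R) → 11000[q0]0
Step 6: δ(q0, 0) = (q0, 0, R) → 110000[q0]□
Step 7: δ(q0, □) = (q1, □, L) → 11000[q1]0□
Step 8: δ(q1, 0) = (q2, 1, L) → 1100[q2]01□
Step 9: δ(q2, 0) = (q2, 0, L) → 110[q2]001□
Step 10: δ(q2, 0) = (q2, 0, L) → 11[q2]0001□
Step 11: δ(q2, 0) = (q2, 0, L) → 1[q2]10001□
Step 12: δ(q2, 1) = (q2, 1, L) → [q2]110001□
Step 13: δ(q2, 1) = (q2, 1, L) → [q2]□110001□

The machine has not reached a halting state after 13 steps.
The machine did not halt within the 13-step bound.

Answer: No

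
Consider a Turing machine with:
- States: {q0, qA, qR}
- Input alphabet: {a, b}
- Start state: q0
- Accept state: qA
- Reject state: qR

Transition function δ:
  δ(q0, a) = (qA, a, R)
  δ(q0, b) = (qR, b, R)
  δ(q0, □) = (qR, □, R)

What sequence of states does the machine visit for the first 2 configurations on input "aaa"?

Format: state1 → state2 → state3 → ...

Execution trace:
Initial: [q0]aaa
Step 1: δ(q0, a) = (qA, a, R) → a[qA]aa

The machine reaches the accept state qA and halts.

State sequence: q0 → qA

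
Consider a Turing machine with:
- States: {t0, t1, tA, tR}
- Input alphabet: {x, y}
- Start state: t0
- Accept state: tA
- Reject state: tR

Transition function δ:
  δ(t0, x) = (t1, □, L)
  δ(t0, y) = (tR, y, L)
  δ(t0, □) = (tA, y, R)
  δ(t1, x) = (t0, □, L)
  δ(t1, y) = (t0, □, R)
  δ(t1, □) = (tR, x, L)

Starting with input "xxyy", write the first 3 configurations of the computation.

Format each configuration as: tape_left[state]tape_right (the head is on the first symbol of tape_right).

Transitions applied:
Step 1: δ(t0, x) = (t1, □, L)
Step 2: δ(t1, □) = (tR, x, L)

The first 3 configurations are:
[t0]xxyy ⊢ [t1]□□xyy ⊢ [tR]□x□xyy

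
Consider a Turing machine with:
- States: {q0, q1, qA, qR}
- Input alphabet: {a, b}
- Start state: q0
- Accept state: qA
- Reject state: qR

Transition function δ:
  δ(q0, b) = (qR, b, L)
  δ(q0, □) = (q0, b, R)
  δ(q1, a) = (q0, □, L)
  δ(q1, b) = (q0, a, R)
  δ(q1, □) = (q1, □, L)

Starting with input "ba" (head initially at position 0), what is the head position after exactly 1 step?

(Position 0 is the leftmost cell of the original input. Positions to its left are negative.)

Execution trace (head position shown):
Step 0: [q0]ba  (head at position 0)
Step 1: move left → [qR]□ba  (head at position -1)

After 1 step, the head is at position -1.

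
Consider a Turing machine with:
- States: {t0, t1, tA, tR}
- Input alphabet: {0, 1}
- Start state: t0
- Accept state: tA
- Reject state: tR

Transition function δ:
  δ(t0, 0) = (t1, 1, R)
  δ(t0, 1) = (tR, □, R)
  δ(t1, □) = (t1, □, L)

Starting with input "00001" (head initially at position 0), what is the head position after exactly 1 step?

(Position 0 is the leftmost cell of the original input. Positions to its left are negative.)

Execution trace (head position shown):
Step 0: [t0]00001  (head at position 0)
Step 1: move right → 1[t1]0001  (head at position 1)

After 1 step, the head is at position 1.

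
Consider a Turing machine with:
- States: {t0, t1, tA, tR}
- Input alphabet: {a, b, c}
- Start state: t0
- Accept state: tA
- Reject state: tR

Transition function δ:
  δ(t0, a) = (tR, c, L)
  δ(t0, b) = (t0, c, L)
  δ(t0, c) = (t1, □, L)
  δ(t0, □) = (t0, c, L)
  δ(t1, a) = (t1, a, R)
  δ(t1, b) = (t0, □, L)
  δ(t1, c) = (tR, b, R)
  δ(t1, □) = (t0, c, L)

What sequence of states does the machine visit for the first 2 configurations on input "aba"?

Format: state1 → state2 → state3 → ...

Execution trace:
Initial: [t0]aba
Step 1: δ(t0, a) = (tR, c, L) → [tR]□cba

The machine reaches the reject state tR and halts.

State sequence: t0 → tR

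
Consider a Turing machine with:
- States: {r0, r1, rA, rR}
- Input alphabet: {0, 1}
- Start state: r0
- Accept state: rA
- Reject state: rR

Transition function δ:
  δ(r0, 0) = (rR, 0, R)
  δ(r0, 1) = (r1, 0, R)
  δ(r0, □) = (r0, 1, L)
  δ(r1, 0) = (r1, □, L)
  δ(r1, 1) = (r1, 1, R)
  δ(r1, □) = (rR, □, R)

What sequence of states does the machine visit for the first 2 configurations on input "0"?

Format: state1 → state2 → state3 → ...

Execution trace:
Initial: [r0]0
Step 1: δ(r0, 0) = (rR, 0, R) → 0[rR]□

The machine reaches the reject state rR and halts.

State sequence: r0 → rR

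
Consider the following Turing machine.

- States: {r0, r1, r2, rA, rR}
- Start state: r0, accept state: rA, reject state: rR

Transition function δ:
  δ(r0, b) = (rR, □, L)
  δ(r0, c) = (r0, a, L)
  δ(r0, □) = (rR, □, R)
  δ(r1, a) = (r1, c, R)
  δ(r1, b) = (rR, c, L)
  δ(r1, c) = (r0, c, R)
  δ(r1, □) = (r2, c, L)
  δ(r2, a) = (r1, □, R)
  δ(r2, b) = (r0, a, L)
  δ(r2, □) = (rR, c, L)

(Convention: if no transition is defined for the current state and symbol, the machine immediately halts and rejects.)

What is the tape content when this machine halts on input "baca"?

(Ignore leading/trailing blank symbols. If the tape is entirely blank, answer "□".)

Execution trace:
Initial: [r0]baca
Step 1: δ(r0, b) = (rR, □, L) → [rR]□□aca

The machine reaches the reject state rR and halts.

Final tape (ignoring leading/trailing blanks): aca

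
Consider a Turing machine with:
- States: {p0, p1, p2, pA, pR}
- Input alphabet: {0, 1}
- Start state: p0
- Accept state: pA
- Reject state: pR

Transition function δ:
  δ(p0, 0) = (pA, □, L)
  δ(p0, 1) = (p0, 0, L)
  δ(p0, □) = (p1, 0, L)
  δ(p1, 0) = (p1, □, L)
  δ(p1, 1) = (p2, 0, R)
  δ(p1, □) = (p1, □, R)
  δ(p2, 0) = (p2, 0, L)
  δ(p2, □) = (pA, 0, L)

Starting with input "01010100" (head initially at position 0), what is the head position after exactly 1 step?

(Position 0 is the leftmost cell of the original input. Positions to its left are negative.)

Execution trace (head position shown):
Step 0: [p0]01010100  (head at position 0)
Step 1: move left → [pA]□□1010100  (head at position -1)

After 1 step, the head is at position -1.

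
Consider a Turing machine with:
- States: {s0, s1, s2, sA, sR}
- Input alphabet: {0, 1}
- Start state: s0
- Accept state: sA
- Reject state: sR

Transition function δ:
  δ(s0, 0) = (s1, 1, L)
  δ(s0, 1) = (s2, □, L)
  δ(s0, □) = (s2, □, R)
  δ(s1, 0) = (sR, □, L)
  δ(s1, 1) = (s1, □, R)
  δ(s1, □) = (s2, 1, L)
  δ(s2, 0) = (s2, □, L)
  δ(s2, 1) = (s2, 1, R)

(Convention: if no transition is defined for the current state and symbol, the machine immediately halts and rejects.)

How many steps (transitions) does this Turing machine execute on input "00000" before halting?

Execution trace:
Initial: [s0]00000
Step 1: δ(s0, 0) = (s1, 1, L) → [s1]□10000
Step 2: δ(s1, □) = (s2, 1, L) → [s2]□110000

No transition is defined for δ(s2, □). By convention the machine halts and rejects.

The machine executed 2 steps before halting.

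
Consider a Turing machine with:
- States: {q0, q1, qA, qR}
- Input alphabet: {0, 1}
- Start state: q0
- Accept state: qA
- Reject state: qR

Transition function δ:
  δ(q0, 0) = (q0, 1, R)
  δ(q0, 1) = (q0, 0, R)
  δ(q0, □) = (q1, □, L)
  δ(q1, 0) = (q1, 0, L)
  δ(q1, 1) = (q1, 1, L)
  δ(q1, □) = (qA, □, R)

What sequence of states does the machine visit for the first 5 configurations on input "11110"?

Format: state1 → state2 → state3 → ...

Execution trace:
Initial: [q0]11110
Step 1: δ(q0, 1) = (q0, 0, R) → 0[q0]1110
Step 2: δ(q0, 1) = (q0, 0, R) → 00[q0]110
Step 3: δ(q0, 1) = (q0, 0, R) → 000[q0]10
Step 4: δ(q0, 1) = (q0, 0, R) → 0000[q0]0

State sequence: q0 → q0 → q0 → q0 → q0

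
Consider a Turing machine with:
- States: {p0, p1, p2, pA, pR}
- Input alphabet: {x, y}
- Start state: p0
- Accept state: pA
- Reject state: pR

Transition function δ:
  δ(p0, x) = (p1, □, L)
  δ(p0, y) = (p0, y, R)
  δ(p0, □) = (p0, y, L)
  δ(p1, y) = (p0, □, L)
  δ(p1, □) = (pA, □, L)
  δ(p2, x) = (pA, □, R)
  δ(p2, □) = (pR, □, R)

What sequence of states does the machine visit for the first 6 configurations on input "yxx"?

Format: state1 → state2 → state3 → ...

Execution trace:
Initial: [p0]yxx
Step 1: δ(p0, y) = (p0, y, R) → y[p0]xx
Step 2: δ(p0, x) = (p1, □, L) → [p1]y□x
Step 3: δ(p1, y) = (p0, □, L) → [p0]□□□x
Step 4: δ(p0, □) = (p0, y, L) → [p0]□y□□x
Step 5: δ(p0, □) = (p0, y, L) → [p0]□yy□□x

State sequence: p0 → p0 → p1 → p0 → p0 → p0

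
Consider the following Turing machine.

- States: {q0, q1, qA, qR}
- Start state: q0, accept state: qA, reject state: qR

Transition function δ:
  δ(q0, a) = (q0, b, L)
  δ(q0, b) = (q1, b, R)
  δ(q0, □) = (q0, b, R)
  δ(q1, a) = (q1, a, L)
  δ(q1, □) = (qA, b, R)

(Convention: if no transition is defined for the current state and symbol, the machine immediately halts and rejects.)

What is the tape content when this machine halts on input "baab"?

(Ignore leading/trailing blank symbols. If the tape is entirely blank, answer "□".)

Execution trace:
Initial: [q0]baab
Step 1: δ(q0, b) = (q1, b, R) → b[q1]aab
Step 2: δ(q1, a) = (q1, a, L) → [q1]baab

No transition is defined for δ(q1, b). By convention the machine halts and rejects.

Final tape (ignoring leading/trailing blanks): baab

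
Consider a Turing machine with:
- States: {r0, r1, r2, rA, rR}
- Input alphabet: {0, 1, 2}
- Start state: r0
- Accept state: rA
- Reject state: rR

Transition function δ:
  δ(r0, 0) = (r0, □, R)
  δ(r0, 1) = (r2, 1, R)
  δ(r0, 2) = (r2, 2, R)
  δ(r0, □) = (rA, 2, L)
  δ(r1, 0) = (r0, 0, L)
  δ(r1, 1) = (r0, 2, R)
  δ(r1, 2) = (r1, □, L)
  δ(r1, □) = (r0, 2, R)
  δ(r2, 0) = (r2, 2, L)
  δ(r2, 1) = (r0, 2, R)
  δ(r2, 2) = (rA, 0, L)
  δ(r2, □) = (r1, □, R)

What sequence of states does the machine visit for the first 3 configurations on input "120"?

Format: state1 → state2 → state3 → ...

Execution trace:
Initial: [r0]120
Step 1: δ(r0, 1) = (r2, 1, R) → 1[r2]20
Step 2: δ(r2, 2) = (rA, 0, L) → [rA]100

The machine reaches the accept state rA and halts.

State sequence: r0 → r2 → rA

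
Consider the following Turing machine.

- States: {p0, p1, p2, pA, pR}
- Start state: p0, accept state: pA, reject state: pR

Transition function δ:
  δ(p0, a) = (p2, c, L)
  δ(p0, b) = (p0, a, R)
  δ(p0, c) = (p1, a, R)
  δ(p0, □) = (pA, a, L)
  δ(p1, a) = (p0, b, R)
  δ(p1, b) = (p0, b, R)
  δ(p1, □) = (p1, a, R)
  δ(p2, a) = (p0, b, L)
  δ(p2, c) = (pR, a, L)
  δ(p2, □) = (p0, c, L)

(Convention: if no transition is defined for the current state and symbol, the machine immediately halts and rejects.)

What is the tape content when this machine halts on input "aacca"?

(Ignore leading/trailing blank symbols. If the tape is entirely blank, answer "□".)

Execution trace:
Initial: [p0]aacca
Step 1: δ(p0, a) = (p2, c, L) → [p2]□cacca
Step 2: δ(p2, □) = (p0, c, L) → [p0]□ccacca
Step 3: δ(p0, □) = (pA, a, L) → [pA]□accacca

The machine reaches the accept state pA and halts.

Final tape (ignoring leading/trailing blanks): accacca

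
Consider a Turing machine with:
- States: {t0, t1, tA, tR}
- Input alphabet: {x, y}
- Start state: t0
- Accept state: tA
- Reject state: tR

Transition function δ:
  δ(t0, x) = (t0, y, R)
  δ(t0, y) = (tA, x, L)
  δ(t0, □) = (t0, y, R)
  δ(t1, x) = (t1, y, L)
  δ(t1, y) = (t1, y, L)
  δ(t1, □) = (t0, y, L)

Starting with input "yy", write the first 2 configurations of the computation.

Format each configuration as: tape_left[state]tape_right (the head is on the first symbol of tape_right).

Transitions applied:
Step 1: δ(t0, y) = (tA, x, L)

The first 2 configurations are:
[t0]yy ⊢ [tA]□xy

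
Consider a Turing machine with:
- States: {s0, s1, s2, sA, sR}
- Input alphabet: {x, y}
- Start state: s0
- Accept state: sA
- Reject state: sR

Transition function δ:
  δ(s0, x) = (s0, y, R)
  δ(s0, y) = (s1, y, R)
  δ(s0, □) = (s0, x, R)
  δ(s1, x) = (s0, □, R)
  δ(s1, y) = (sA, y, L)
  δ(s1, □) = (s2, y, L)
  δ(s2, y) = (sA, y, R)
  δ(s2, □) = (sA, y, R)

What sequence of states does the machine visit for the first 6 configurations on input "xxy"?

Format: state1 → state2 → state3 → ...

Execution trace:
Initial: [s0]xxy
Step 1: δ(s0, x) = (s0, y, R) → y[s0]xy
Step 2: δ(s0, x) = (s0, y, R) → yy[s0]y
Step 3: δ(s0, y) = (s1, y, R) → yyy[s1]□
Step 4: δ(s1, □) = (s2, y, L) → yy[s2]yy
Step 5: δ(s2, y) = (sA, y, R) → yyy[sA]y

The machine reaches the accept state sA and halts.

State sequence: s0 → s0 → s0 → s1 → s2 → sA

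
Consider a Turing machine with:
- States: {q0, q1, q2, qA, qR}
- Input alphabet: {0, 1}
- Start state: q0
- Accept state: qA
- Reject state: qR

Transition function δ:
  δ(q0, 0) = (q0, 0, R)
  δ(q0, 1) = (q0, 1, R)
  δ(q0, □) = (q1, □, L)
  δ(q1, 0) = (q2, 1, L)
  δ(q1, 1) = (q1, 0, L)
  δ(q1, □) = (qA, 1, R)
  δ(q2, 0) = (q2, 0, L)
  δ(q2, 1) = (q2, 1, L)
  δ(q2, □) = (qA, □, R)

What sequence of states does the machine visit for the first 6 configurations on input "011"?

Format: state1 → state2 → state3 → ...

Execution trace:
Initial: [q0]011
Step 1: δ(q0, 0) = (q0, 0, R) → 0[q0]11
Step 2: δ(q0, 1) = (q0, 1, R) → 01[q0]1
Step 3: δ(q0, 1) = (q0, 1, R) → 011[q0]□
Step 4: δ(q0, □) = (q1, □, L) → 01[q1]1□
Step 5: δ(q1, 1) = (q1, 0, L) → 0[q1]10□

State sequence: q0 → q0 → q0 → q0 → q1 → q1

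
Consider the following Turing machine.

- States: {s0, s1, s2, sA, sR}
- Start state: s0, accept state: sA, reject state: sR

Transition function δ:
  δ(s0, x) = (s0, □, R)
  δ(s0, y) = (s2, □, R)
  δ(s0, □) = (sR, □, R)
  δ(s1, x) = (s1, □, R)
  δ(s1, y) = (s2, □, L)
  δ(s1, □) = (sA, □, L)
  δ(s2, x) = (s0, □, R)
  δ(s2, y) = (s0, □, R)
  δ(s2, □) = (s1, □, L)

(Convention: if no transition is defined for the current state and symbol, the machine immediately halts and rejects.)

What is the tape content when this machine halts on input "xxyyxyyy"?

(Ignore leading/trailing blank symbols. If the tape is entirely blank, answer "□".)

Execution trace:
Initial: [s0]xxyyxyyy
Step 1: δ(s0, x) = (s0, □, R) → □[s0]xyyxyyy
Step 2: δ(s0, x) = (s0, □, R) → □□[s0]yyxyyy
Step 3: δ(s0, y) = (s2, □, R) → □□□[s2]yxyyy
Step 4: δ(s2, y) = (s0, □, R) → □□□□[s0]xyyy
Step 5: δ(s0, x) = (s0, □, R) → □□□□□[s0]yyy
Step 6: δ(s0, y) = (s2, □, R) → □□□□□□[s2]yy
Step 7: δ(s2, y) = (s0, □, R) → □□□□□□□[s0]y
Step 8: δ(s0, y) = (s2, □, R) → □□□□□□□□[s2]□
Step 9: δ(s2, □) = (s1, □, L) → □□□□□□□[s1]□□
Step 10: δ(s1, □) = (sA, □, L) → □□□□□□[sA]□□□

The machine reaches the accept state sA and halts.

Final tape (ignoring leading/trailing blanks): □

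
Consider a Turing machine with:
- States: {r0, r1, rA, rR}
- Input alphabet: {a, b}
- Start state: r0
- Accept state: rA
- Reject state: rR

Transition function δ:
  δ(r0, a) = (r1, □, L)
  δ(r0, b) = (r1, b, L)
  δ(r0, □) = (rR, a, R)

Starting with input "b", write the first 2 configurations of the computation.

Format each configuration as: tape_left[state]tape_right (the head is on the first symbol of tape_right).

Transitions applied:
Step 1: δ(r0, b) = (r1, b, L)

The first 2 configurations are:
[r0]b ⊢ [r1]□b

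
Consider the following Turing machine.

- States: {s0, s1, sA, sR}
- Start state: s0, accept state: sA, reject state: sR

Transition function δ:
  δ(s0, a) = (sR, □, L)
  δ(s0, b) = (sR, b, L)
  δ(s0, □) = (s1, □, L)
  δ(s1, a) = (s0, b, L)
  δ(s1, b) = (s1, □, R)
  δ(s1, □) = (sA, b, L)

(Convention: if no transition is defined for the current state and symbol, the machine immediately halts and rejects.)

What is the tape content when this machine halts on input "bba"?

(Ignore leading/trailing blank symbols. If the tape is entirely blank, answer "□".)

Execution trace:
Initial: [s0]bba
Step 1: δ(s0, b) = (sR, b, L) → [sR]□bba

The machine reaches the reject state sR and halts.

Final tape (ignoring leading/trailing blanks): bba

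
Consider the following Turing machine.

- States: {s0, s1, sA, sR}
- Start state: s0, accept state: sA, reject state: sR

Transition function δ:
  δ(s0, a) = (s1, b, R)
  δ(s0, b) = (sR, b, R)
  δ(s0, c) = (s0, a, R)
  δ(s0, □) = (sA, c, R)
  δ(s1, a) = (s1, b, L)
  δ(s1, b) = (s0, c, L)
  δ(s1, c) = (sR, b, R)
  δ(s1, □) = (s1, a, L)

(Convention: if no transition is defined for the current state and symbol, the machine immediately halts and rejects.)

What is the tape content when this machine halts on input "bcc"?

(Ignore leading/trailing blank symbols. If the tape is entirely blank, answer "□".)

Execution trace:
Initial: [s0]bcc
Step 1: δ(s0, b) = (sR, b, R) → b[sR]cc

The machine reaches the reject state sR and halts.

Final tape (ignoring leading/trailing blanks): bcc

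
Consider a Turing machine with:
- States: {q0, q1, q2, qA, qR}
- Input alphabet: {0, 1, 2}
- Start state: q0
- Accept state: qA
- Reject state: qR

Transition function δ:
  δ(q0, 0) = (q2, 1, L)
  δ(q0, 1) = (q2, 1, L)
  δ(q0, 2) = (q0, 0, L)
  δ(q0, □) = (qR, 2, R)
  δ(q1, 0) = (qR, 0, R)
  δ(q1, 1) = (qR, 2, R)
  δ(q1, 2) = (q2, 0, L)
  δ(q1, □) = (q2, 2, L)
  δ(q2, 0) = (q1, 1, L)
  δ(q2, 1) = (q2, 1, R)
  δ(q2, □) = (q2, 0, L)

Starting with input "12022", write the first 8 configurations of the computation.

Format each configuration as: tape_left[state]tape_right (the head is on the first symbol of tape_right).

Transitions applied:
Step 1: δ(q0, 1) = (q2, 1, L)
Step 2: δ(q2, □) = (q2, 0, L)
Step 3: δ(q2, □) = (q2, 0, L)
Step 4: δ(q2, □) = (q2, 0, L)
Step 5: δ(q2, □) = (q2, 0, L)
Step 6: δ(q2, □) = (q2, 0, L)
Step 7: δ(q2, □) = (q2, 0, L)

The first 8 configurations are:
[q0]12022 ⊢ [q2]□12022 ⊢ [q2]□012022 ⊢ [q2]□0012022 ⊢ [q2]□00012022 ⊢ [q2]□000012022 ⊢ [q2]□0000012022 ⊢ [q2]□00000012022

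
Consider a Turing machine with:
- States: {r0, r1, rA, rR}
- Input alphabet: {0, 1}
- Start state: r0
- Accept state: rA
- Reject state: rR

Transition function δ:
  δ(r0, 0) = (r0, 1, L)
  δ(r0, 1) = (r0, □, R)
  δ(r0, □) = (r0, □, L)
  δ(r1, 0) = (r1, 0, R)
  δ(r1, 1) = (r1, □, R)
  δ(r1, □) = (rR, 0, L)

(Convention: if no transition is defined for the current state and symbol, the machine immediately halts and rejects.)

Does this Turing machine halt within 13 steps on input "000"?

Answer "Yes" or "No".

Execution trace:
Initial: [r0]000
Step 1: δ(r0, 0) = (r0, 1, L) → [r0]□100
Step 2: δ(r0, □) = (r0, □, L) → [r0]□□100
Step 3: δ(r0, □) = (r0, □, L) → [r0]□□□100
Step 4: δ(r0, □) = (r0, □, L) → [r0]□□□□100
Step 5: δ(r0, □) = (r0, □, L) → [r0]□□□□□100
Step 6: δ(r0, □) = (r0, □, L) → [r0]□□□□□□100
Step 7: δ(r0, □) = (r0, □, L) → [r0]□□□□□□□100
Step 8: δ(r0, □) = (r0, □, L) → [r0]□□□□□□□□100
Step 9: δ(r0, □) = (r0, □, L) → [r0]□□□□□□□□□100
Step 10: δ(r0, □) = (r0, □, L) → [r0]□□□□□□□□□□100
Step 11: δ(r0, □) = (r0, □, L) → [r0]□□□□□□□□□□□100
Step 12: δ(r0, □) = (r0, □, L) → [r0]□□□□□□□□□□□□100
Step 13: δ(r0, □) = (r0, □, L) → [r0]□□□□□□□□□□□□□100

The machine has not reached a halting state after 13 steps.
The machine did not halt within the 13-step bound.

Answer: No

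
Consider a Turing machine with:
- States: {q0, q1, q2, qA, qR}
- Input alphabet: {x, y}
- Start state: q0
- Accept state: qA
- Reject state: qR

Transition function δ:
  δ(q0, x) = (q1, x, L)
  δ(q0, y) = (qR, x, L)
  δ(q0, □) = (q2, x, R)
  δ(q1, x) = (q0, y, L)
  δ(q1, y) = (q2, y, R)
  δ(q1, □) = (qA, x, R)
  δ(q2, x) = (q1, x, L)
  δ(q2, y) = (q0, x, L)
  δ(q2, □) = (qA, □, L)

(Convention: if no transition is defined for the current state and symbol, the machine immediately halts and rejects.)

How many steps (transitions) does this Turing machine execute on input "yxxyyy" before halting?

Execution trace:
Initial: [q0]yxxyyy
Step 1: δ(q0, y) = (qR, x, L) → [qR]□xxxyyy

The machine reaches the reject state qR and halts.

The machine executed 1 step before halting.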